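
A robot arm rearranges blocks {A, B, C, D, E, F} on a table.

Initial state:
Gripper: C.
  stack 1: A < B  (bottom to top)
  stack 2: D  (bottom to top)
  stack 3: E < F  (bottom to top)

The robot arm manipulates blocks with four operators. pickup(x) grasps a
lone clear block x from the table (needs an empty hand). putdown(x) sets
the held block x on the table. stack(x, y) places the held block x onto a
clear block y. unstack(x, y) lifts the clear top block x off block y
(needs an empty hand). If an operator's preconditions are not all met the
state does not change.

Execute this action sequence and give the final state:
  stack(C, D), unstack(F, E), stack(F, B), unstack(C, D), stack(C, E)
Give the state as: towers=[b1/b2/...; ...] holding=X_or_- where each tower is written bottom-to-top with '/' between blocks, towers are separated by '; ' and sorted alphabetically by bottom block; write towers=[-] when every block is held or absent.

step 1 (stack(C, D)): towers=[A/B; D/C; E/F] holding=-
step 2 (unstack(F, E)): towers=[A/B; D/C; E] holding=F
step 3 (stack(F, B)): towers=[A/B/F; D/C; E] holding=-
step 4 (unstack(C, D)): towers=[A/B/F; D; E] holding=C
step 5 (stack(C, E)): towers=[A/B/F; D; E/C] holding=-

towers=[A/B/F; D; E/C] holding=-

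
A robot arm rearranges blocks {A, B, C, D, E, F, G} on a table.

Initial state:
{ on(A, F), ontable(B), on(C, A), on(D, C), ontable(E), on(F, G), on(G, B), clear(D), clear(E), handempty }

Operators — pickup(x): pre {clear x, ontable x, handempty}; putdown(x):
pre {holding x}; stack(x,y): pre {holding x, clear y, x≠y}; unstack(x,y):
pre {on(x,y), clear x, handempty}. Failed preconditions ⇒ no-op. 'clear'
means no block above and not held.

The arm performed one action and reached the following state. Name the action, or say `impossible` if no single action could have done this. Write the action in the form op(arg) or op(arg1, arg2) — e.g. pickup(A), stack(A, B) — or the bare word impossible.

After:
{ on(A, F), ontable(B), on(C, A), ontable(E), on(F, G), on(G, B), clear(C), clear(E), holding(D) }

target: towers=[B/G/F/A/C; E] holding=D
     unstack(D, C) → towers=[B/G/F/A/C; E] holding=D  ← match
         pickup(E) → towers=[B/G/F/A/C/D] holding=E

unstack(D, C)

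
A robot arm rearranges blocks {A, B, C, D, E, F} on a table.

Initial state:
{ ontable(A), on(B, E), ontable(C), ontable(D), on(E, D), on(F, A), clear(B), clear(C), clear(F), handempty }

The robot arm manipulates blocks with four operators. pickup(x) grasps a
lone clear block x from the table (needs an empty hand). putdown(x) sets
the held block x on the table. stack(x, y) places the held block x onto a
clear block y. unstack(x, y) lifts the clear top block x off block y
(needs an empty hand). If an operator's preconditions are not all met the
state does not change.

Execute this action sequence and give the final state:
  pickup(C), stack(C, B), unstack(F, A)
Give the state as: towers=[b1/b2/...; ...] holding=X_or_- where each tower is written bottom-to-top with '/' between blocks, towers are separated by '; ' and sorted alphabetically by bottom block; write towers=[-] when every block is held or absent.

step 1 (pickup(C)): towers=[A/F; D/E/B] holding=C
step 2 (stack(C, B)): towers=[A/F; D/E/B/C] holding=-
step 3 (unstack(F, A)): towers=[A; D/E/B/C] holding=F

towers=[A; D/E/B/C] holding=F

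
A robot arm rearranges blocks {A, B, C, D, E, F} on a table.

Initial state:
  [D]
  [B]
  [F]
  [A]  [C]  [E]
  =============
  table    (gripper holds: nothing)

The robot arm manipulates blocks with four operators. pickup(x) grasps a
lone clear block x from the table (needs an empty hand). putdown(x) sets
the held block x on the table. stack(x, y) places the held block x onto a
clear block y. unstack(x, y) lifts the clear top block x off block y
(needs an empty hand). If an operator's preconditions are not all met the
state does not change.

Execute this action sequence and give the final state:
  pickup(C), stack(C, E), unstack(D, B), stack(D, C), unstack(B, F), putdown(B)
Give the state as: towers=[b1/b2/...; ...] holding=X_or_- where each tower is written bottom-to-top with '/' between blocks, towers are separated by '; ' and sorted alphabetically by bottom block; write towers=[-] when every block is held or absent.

step 1 (pickup(C)): towers=[A/F/B/D; E] holding=C
step 2 (stack(C, E)): towers=[A/F/B/D; E/C] holding=-
step 3 (unstack(D, B)): towers=[A/F/B; E/C] holding=D
step 4 (stack(D, C)): towers=[A/F/B; E/C/D] holding=-
step 5 (unstack(B, F)): towers=[A/F; E/C/D] holding=B
step 6 (putdown(B)): towers=[A/F; B; E/C/D] holding=-

towers=[A/F; B; E/C/D] holding=-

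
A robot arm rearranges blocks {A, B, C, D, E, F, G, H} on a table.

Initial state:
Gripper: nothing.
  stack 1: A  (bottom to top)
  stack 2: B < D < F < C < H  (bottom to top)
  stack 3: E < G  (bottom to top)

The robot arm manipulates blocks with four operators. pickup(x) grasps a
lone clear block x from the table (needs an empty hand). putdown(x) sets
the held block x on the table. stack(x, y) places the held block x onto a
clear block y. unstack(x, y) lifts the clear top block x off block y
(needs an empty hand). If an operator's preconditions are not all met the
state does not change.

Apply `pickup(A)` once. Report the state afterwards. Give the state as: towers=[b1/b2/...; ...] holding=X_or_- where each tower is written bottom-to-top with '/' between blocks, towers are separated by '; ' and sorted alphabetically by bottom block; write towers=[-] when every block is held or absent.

before: towers=[A; B/D/F/C/H; E/G] holding=-
pre[pickup(A)]: clear(A) ok, ontable(A) ok, handempty ok
all met → apply pickup(A)
after:  towers=[B/D/F/C/H; E/G] holding=A

towers=[B/D/F/C/H; E/G] holding=A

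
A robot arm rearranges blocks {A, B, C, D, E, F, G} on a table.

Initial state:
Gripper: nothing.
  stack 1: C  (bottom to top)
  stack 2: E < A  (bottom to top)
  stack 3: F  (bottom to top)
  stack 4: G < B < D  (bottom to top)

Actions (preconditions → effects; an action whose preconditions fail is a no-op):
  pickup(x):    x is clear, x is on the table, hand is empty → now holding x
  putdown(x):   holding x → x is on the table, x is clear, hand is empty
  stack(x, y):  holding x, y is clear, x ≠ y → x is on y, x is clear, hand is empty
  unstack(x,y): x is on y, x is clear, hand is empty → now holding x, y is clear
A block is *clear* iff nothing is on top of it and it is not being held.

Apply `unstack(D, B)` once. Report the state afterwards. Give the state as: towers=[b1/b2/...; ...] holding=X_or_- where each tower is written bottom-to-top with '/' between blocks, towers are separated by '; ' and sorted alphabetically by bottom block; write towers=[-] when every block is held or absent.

towers=[C; E/A; F; G/B] holding=D

before: towers=[C; E/A; F; G/B/D] holding=-
pre[unstack(D, B)]: on(D,B) yes, clear(D) yes, handempty yes
all met → apply unstack(D, B)
after:  towers=[C; E/A; F; G/B] holding=D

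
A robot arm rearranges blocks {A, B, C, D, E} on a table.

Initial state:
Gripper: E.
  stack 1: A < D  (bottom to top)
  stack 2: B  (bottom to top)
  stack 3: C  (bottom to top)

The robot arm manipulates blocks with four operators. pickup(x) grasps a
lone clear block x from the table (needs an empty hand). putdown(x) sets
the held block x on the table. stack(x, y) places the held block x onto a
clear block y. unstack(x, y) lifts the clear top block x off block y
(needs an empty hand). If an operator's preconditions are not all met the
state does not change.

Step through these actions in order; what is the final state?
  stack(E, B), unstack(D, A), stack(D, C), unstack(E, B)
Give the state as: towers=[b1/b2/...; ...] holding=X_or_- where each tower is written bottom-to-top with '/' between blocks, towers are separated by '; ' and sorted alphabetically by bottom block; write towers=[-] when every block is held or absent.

step 1 (stack(E, B)): towers=[A/D; B/E; C] holding=-
step 2 (unstack(D, A)): towers=[A; B/E; C] holding=D
step 3 (stack(D, C)): towers=[A; B/E; C/D] holding=-
step 4 (unstack(E, B)): towers=[A; B; C/D] holding=E

towers=[A; B; C/D] holding=E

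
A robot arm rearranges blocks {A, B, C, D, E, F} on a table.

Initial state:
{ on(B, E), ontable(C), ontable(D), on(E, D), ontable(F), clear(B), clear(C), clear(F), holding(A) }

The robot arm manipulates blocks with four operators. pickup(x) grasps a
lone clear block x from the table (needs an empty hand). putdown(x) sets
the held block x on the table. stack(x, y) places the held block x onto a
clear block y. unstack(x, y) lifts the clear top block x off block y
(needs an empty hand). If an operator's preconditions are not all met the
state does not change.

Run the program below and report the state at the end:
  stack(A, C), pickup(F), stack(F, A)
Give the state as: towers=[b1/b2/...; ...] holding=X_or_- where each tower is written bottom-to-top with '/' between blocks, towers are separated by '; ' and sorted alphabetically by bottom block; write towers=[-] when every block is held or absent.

towers=[C/A/F; D/E/B] holding=-

step 1 (stack(A, C)): towers=[C/A; D/E/B; F] holding=-
step 2 (pickup(F)): towers=[C/A; D/E/B] holding=F
step 3 (stack(F, A)): towers=[C/A/F; D/E/B] holding=-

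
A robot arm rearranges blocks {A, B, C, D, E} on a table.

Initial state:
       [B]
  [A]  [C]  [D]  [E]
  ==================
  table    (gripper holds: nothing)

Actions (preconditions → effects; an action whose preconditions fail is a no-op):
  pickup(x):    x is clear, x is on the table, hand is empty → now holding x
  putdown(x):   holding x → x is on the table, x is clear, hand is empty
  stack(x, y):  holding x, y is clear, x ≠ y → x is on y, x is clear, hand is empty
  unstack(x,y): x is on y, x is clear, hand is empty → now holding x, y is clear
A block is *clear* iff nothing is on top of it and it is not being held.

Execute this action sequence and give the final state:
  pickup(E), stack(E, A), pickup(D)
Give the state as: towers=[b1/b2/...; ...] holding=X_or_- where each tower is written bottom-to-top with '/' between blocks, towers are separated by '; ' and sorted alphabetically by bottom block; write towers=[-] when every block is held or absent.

step 1 (pickup(E)): towers=[A; C/B; D] holding=E
step 2 (stack(E, A)): towers=[A/E; C/B; D] holding=-
step 3 (pickup(D)): towers=[A/E; C/B] holding=D

towers=[A/E; C/B] holding=D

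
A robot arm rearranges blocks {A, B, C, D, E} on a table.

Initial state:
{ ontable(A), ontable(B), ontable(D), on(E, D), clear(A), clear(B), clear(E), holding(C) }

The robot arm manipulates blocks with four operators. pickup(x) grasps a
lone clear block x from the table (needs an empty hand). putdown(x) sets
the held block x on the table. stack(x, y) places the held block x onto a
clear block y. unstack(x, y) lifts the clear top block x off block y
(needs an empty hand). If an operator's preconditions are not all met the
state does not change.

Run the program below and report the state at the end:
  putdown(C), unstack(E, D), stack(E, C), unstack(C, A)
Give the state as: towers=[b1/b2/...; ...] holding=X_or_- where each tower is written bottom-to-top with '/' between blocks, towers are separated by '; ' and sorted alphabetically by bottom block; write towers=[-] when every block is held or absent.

step 1 (putdown(C)): towers=[A; B; C; D/E] holding=-
step 2 (unstack(E, D)): towers=[A; B; C; D] holding=E
step 3 (stack(E, C)): towers=[A; B; C/E; D] holding=-
step 4 (unstack(C, A)) [no-op]: towers=[A; B; C/E; D] holding=-

towers=[A; B; C/E; D] holding=-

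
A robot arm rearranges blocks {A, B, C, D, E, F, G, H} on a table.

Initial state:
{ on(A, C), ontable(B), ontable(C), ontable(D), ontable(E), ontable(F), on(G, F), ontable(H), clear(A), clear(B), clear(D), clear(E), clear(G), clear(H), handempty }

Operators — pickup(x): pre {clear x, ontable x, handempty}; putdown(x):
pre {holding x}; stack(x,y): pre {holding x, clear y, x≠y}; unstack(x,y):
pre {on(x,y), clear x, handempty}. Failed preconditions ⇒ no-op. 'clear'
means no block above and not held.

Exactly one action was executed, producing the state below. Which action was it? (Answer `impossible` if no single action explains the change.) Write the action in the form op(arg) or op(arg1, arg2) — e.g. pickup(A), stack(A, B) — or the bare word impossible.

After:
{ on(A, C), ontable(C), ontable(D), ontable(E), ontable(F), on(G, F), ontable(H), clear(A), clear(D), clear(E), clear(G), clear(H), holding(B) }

pickup(B)

target: towers=[C/A; D; E; F/G; H] holding=B
     unstack(G, F) → towers=[B; C/A; D; E; F; H] holding=G
     unstack(A, C) → towers=[B; C; D; E; F/G; H] holding=A
         pickup(E) → towers=[B; C/A; D; F/G; H] holding=E
         pickup(H) → towers=[B; C/A; D; E; F/G] holding=H
         pickup(B) → towers=[C/A; D; E; F/G; H] holding=B  ← match
         pickup(D) → towers=[B; C/A; E; F/G; H] holding=D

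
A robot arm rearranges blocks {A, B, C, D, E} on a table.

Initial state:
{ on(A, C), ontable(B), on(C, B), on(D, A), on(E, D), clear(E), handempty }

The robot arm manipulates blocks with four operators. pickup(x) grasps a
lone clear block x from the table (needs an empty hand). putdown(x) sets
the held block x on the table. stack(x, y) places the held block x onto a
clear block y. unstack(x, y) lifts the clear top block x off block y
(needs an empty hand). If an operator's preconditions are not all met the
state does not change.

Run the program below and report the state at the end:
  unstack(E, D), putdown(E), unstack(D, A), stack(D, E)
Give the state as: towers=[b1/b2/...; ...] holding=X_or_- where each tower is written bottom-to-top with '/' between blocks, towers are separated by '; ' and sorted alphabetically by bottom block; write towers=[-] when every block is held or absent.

step 1 (unstack(E, D)): towers=[B/C/A/D] holding=E
step 2 (putdown(E)): towers=[B/C/A/D; E] holding=-
step 3 (unstack(D, A)): towers=[B/C/A; E] holding=D
step 4 (stack(D, E)): towers=[B/C/A; E/D] holding=-

towers=[B/C/A; E/D] holding=-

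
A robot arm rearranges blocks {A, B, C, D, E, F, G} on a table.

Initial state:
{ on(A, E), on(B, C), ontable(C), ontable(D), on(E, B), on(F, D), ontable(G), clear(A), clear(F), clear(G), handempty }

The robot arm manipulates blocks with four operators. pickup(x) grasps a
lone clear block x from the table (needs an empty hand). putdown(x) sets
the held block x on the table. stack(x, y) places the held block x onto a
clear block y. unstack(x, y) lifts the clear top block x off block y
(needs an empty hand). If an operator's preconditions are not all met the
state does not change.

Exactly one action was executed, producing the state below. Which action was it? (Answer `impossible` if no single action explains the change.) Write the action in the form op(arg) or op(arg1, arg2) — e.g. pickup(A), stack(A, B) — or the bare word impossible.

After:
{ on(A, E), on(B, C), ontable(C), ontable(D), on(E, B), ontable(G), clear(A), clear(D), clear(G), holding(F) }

unstack(F, D)

target: towers=[C/B/E/A; D; G] holding=F
     unstack(F, D) → towers=[C/B/E/A; D; G] holding=F  ← match
         pickup(G) → towers=[C/B/E/A; D/F] holding=G
     unstack(A, E) → towers=[C/B/E; D/F; G] holding=A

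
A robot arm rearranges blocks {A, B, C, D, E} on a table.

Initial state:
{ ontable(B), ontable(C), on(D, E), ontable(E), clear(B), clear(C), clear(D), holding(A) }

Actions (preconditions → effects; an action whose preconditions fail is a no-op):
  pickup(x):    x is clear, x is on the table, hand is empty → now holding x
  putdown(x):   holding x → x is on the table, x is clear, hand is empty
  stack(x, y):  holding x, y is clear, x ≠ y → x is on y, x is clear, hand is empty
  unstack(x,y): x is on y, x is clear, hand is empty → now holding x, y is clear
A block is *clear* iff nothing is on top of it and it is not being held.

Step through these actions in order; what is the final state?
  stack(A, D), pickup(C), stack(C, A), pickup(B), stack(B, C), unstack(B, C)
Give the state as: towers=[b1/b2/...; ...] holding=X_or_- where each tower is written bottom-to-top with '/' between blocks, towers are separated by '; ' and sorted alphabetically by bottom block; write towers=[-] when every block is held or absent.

towers=[E/D/A/C] holding=B

step 1 (stack(A, D)): towers=[B; C; E/D/A] holding=-
step 2 (pickup(C)): towers=[B; E/D/A] holding=C
step 3 (stack(C, A)): towers=[B; E/D/A/C] holding=-
step 4 (pickup(B)): towers=[E/D/A/C] holding=B
step 5 (stack(B, C)): towers=[E/D/A/C/B] holding=-
step 6 (unstack(B, C)): towers=[E/D/A/C] holding=B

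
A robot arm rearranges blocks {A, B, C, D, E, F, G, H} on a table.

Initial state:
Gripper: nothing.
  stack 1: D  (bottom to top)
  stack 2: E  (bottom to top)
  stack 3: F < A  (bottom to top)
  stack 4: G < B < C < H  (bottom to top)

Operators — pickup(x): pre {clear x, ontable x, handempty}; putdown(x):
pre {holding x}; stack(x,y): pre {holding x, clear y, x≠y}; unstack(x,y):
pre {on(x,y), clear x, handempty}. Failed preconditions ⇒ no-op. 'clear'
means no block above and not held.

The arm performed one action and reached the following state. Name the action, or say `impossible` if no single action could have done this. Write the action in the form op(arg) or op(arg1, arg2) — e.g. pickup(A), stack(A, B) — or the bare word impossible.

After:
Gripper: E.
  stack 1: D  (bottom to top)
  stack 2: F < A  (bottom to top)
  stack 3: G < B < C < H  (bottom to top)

pickup(E)

target: towers=[D; F/A; G/B/C/H] holding=E
     unstack(A, F) → towers=[D; E; F; G/B/C/H] holding=A
         pickup(E) → towers=[D; F/A; G/B/C/H] holding=E  ← match
     unstack(H, C) → towers=[D; E; F/A; G/B/C] holding=H
         pickup(D) → towers=[E; F/A; G/B/C/H] holding=D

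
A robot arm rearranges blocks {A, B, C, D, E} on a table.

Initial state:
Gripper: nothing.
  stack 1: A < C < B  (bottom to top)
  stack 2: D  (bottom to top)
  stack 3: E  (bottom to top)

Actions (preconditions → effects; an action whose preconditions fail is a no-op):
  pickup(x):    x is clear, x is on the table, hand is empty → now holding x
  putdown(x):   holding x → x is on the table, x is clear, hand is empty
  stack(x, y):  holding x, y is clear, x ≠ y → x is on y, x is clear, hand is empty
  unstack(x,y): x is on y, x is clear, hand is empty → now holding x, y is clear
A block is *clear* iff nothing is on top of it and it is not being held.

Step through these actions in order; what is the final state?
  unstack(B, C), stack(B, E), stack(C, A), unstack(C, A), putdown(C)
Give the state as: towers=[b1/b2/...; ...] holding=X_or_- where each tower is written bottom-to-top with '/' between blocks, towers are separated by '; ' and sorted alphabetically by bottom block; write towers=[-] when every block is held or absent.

step 1 (unstack(B, C)): towers=[A/C; D; E] holding=B
step 2 (stack(B, E)): towers=[A/C; D; E/B] holding=-
step 3 (stack(C, A)) [no-op]: towers=[A/C; D; E/B] holding=-
step 4 (unstack(C, A)): towers=[A; D; E/B] holding=C
step 5 (putdown(C)): towers=[A; C; D; E/B] holding=-

towers=[A; C; D; E/B] holding=-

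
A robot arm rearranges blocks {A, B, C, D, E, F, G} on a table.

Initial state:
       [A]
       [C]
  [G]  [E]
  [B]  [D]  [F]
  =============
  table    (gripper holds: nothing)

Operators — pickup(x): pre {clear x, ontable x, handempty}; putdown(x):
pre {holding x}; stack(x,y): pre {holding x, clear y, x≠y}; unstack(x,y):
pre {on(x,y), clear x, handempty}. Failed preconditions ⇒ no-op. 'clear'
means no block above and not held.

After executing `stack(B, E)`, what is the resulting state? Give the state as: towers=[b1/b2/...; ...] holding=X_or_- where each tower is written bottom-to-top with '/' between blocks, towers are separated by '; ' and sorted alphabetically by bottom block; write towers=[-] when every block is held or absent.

before: towers=[B/G; D/E/C/A; F] holding=-
pre[stack(B, E)]: holding(B) no, clear(E) no, B≠E yes
holding(B), clear(E) unmet → stack(B, E) is a no-op
after:  towers=[B/G; D/E/C/A; F] holding=-

towers=[B/G; D/E/C/A; F] holding=-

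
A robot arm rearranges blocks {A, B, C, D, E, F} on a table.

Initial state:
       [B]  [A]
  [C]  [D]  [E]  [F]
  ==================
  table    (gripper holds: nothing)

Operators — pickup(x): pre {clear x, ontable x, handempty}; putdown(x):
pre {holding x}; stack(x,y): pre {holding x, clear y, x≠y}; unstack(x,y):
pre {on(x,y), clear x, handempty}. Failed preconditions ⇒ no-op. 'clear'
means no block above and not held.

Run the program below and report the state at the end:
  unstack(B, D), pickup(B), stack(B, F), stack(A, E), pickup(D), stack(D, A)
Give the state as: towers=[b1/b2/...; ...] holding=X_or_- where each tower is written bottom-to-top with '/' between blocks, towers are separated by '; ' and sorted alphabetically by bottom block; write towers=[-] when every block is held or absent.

towers=[C; E/A/D; F/B] holding=-

step 1 (unstack(B, D)): towers=[C; D; E/A; F] holding=B
step 2 (pickup(B)) [no-op]: towers=[C; D; E/A; F] holding=B
step 3 (stack(B, F)): towers=[C; D; E/A; F/B] holding=-
step 4 (stack(A, E)) [no-op]: towers=[C; D; E/A; F/B] holding=-
step 5 (pickup(D)): towers=[C; E/A; F/B] holding=D
step 6 (stack(D, A)): towers=[C; E/A/D; F/B] holding=-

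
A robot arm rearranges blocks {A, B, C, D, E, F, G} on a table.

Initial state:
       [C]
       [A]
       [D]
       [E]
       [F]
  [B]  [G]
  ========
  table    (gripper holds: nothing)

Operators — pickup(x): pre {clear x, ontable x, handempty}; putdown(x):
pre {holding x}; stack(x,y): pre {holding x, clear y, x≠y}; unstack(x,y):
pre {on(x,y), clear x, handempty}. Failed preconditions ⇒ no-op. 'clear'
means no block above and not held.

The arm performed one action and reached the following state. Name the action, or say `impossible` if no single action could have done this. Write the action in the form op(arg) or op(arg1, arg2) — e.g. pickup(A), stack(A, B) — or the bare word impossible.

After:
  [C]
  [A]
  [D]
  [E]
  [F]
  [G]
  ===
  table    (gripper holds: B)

target: towers=[G/F/E/D/A/C] holding=B
         pickup(B) → towers=[G/F/E/D/A/C] holding=B  ← match
     unstack(C, A) → towers=[B; G/F/E/D/A] holding=C

pickup(B)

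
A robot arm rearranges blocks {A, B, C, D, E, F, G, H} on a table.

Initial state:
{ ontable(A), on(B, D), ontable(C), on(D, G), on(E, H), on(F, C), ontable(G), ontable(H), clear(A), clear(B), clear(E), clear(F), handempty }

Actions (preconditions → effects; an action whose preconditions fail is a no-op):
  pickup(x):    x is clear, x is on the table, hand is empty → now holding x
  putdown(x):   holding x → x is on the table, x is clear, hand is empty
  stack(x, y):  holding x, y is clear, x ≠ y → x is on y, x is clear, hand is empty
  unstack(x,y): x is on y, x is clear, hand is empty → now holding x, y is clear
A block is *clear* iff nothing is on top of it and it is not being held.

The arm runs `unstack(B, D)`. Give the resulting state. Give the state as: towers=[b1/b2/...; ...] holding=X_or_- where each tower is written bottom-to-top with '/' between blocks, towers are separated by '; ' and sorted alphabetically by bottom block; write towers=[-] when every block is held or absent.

towers=[A; C/F; G/D; H/E] holding=B

before: towers=[A; C/F; G/D/B; H/E] holding=-
pre[unstack(B, D)]: on(B,D) ✓, clear(B) ✓, handempty ✓
all met → apply unstack(B, D)
after:  towers=[A; C/F; G/D; H/E] holding=B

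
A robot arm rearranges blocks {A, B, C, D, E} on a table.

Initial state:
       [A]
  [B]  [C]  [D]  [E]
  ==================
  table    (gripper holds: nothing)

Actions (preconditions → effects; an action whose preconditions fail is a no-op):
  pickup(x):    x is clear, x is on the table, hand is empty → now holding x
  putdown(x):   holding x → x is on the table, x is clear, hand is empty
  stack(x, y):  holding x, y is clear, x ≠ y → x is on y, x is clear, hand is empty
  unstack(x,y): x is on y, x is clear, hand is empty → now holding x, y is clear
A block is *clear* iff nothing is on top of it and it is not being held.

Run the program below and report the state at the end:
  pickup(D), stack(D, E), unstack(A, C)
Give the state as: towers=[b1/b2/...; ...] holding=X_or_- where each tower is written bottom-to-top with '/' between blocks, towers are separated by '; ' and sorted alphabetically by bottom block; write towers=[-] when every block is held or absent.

step 1 (pickup(D)): towers=[B; C/A; E] holding=D
step 2 (stack(D, E)): towers=[B; C/A; E/D] holding=-
step 3 (unstack(A, C)): towers=[B; C; E/D] holding=A

towers=[B; C; E/D] holding=A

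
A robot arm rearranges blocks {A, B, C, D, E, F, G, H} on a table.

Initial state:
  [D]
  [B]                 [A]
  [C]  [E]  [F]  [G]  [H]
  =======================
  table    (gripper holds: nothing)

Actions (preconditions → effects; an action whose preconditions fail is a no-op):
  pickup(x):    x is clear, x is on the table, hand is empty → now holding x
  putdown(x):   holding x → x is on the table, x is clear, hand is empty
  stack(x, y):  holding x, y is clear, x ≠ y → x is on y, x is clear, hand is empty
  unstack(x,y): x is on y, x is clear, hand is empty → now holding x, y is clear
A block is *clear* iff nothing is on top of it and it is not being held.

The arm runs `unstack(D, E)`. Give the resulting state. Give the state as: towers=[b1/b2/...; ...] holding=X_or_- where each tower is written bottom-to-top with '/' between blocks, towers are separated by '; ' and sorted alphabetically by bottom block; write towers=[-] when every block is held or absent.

before: towers=[C/B/D; E; F; G; H/A] holding=-
pre[unstack(D, E)]: on(D,E) ✗, clear(D) ✓, handempty ✓
on(D,E) unmet → unstack(D, E) is a no-op
after:  towers=[C/B/D; E; F; G; H/A] holding=-

towers=[C/B/D; E; F; G; H/A] holding=-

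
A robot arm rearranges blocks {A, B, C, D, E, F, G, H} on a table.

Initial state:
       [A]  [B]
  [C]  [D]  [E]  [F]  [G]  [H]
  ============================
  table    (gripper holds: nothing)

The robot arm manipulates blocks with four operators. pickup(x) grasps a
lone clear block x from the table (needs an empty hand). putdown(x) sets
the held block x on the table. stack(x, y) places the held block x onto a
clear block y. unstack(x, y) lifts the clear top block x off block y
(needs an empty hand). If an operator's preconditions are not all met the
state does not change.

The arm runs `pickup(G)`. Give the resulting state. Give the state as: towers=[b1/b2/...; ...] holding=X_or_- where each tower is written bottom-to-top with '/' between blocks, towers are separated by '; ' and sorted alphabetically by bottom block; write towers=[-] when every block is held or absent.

before: towers=[C; D/A; E/B; F; G; H] holding=-
pre[pickup(G)]: clear(G) yes, ontable(G) yes, handempty yes
all met → apply pickup(G)
after:  towers=[C; D/A; E/B; F; H] holding=G

towers=[C; D/A; E/B; F; H] holding=G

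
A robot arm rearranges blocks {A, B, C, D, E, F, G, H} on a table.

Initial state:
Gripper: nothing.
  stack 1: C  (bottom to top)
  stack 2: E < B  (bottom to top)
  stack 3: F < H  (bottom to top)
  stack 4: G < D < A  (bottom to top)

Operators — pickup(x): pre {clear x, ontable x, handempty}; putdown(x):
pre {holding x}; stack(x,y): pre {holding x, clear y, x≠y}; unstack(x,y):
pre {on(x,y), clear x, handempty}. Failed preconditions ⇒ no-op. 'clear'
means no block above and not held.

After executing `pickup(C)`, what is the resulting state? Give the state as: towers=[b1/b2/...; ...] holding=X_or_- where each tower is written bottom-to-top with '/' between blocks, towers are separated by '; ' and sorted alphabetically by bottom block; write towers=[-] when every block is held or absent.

towers=[E/B; F/H; G/D/A] holding=C

before: towers=[C; E/B; F/H; G/D/A] holding=-
pre[pickup(C)]: clear(C) ok, ontable(C) ok, handempty ok
all met → apply pickup(C)
after:  towers=[E/B; F/H; G/D/A] holding=C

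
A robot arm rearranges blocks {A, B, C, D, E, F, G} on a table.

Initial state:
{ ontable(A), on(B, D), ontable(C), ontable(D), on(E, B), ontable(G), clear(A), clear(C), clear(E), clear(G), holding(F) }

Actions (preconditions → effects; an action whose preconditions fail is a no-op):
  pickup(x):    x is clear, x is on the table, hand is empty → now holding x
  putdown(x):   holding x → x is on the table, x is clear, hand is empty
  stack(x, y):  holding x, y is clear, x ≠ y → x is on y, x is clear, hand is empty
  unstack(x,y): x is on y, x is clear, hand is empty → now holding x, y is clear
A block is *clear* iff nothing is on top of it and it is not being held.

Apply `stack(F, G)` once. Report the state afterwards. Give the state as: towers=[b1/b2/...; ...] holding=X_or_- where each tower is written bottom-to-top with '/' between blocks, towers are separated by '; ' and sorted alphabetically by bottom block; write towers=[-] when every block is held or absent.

before: towers=[A; C; D/B/E; G] holding=F
pre[stack(F, G)]: holding(F) yes, clear(G) yes, F≠G yes
all met → apply stack(F, G)
after:  towers=[A; C; D/B/E; G/F] holding=-

towers=[A; C; D/B/E; G/F] holding=-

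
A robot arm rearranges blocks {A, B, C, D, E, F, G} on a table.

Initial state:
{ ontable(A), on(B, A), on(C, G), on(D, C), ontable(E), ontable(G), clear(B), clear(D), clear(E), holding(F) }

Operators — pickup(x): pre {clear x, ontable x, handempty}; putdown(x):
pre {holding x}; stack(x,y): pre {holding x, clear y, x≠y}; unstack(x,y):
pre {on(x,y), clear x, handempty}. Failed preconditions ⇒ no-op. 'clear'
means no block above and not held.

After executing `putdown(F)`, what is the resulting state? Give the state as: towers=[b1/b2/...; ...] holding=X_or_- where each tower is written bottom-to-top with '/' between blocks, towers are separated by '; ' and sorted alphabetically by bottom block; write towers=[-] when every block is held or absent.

towers=[A/B; E; F; G/C/D] holding=-

before: towers=[A/B; E; G/C/D] holding=F
pre[putdown(F)]: holding(F) ok
all met → apply putdown(F)
after:  towers=[A/B; E; F; G/C/D] holding=-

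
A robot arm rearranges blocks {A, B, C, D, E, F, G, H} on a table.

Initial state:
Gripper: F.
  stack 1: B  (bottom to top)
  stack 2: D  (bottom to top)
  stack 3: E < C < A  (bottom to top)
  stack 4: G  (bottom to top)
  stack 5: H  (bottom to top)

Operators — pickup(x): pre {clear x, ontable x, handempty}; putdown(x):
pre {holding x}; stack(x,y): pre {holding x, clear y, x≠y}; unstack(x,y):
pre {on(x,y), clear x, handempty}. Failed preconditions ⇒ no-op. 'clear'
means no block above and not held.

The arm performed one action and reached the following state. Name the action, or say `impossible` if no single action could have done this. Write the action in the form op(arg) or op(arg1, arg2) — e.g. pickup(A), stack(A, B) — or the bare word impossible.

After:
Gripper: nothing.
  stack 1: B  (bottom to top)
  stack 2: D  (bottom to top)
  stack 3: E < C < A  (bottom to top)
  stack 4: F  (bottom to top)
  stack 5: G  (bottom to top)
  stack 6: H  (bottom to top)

target: towers=[B; D; E/C/A; F; G; H] holding=-
        putdown(F) → towers=[B; D; E/C/A; F; G; H] holding=-  ← match
       stack(F, G) → towers=[B; D; E/C/A; G/F; H] holding=-
       stack(F, A) → towers=[B; D; E/C/A/F; G; H] holding=-
       stack(F, H) → towers=[B; D; E/C/A; G; H/F] holding=-
       stack(F, B) → towers=[B/F; D; E/C/A; G; H] holding=-
       stack(F, D) → towers=[B; D/F; E/C/A; G; H] holding=-

putdown(F)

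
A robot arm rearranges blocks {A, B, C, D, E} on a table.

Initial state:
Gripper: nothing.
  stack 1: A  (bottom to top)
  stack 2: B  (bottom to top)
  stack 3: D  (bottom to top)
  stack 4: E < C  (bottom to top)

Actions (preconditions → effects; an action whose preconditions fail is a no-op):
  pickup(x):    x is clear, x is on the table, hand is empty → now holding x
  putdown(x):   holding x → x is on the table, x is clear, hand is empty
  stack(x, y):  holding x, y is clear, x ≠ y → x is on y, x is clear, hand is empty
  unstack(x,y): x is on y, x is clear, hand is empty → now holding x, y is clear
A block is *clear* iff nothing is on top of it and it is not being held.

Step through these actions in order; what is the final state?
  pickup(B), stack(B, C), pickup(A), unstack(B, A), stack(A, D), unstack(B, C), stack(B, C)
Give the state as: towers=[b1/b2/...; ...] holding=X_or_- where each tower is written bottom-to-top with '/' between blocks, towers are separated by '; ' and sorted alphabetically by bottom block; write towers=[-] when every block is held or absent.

towers=[D/A; E/C/B] holding=-

step 1 (pickup(B)): towers=[A; D; E/C] holding=B
step 2 (stack(B, C)): towers=[A; D; E/C/B] holding=-
step 3 (pickup(A)): towers=[D; E/C/B] holding=A
step 4 (unstack(B, A)) [no-op]: towers=[D; E/C/B] holding=A
step 5 (stack(A, D)): towers=[D/A; E/C/B] holding=-
step 6 (unstack(B, C)): towers=[D/A; E/C] holding=B
step 7 (stack(B, C)): towers=[D/A; E/C/B] holding=-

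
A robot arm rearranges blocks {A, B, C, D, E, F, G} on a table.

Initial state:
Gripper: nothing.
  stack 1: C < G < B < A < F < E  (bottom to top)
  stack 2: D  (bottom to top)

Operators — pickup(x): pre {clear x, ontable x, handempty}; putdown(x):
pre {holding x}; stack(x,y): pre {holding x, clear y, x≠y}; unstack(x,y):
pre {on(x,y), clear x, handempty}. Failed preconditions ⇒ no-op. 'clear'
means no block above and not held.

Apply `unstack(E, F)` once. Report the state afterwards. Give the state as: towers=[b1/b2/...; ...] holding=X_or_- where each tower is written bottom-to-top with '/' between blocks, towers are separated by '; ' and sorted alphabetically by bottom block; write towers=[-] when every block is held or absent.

before: towers=[C/G/B/A/F/E; D] holding=-
pre[unstack(E, F)]: on(E,F) ok, clear(E) ok, handempty ok
all met → apply unstack(E, F)
after:  towers=[C/G/B/A/F; D] holding=E

towers=[C/G/B/A/F; D] holding=E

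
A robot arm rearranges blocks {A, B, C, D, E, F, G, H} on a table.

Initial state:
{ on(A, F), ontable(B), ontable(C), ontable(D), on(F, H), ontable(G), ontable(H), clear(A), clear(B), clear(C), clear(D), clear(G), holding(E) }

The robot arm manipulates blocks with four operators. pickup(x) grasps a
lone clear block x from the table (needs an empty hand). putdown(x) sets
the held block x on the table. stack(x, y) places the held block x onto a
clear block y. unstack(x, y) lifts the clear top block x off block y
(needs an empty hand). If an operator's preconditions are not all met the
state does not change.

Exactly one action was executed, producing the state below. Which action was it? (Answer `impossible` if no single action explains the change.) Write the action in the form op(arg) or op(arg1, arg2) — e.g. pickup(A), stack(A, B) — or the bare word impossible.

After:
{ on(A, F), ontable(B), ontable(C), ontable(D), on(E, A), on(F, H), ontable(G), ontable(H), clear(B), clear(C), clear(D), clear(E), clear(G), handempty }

target: towers=[B; C; D; G; H/F/A/E] holding=-
        putdown(E) → towers=[B; C; D; E; G; H/F/A] holding=-
       stack(E, G) → towers=[B; C; D; G/E; H/F/A] holding=-
       stack(E, A) → towers=[B; C; D; G; H/F/A/E] holding=-  ← match
       stack(E, B) → towers=[B/E; C; D; G; H/F/A] holding=-
       stack(E, D) → towers=[B; C; D/E; G; H/F/A] holding=-
       stack(E, C) → towers=[B; C/E; D; G; H/F/A] holding=-

stack(E, A)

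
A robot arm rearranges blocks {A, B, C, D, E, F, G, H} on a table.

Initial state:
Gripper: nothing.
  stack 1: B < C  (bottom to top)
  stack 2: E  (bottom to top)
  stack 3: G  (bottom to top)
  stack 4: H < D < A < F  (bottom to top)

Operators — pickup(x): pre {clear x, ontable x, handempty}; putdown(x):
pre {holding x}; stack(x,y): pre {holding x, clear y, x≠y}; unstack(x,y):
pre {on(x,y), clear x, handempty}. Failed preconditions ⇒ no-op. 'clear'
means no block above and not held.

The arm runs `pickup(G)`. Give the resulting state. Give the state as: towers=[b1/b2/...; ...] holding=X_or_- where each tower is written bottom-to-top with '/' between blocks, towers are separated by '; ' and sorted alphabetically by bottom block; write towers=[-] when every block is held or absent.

towers=[B/C; E; H/D/A/F] holding=G

before: towers=[B/C; E; G; H/D/A/F] holding=-
pre[pickup(G)]: clear(G) ✓, ontable(G) ✓, handempty ✓
all met → apply pickup(G)
after:  towers=[B/C; E; H/D/A/F] holding=G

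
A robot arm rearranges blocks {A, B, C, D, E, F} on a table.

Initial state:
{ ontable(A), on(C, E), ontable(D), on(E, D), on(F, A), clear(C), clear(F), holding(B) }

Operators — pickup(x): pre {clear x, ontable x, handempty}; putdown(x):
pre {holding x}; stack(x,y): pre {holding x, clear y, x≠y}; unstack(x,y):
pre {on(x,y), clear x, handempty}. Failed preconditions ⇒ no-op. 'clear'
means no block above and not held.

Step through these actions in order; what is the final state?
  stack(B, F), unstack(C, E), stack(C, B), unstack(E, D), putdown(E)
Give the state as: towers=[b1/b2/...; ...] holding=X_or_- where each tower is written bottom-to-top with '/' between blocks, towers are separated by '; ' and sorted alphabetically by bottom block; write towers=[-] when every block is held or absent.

towers=[A/F/B/C; D; E] holding=-

step 1 (stack(B, F)): towers=[A/F/B; D/E/C] holding=-
step 2 (unstack(C, E)): towers=[A/F/B; D/E] holding=C
step 3 (stack(C, B)): towers=[A/F/B/C; D/E] holding=-
step 4 (unstack(E, D)): towers=[A/F/B/C; D] holding=E
step 5 (putdown(E)): towers=[A/F/B/C; D; E] holding=-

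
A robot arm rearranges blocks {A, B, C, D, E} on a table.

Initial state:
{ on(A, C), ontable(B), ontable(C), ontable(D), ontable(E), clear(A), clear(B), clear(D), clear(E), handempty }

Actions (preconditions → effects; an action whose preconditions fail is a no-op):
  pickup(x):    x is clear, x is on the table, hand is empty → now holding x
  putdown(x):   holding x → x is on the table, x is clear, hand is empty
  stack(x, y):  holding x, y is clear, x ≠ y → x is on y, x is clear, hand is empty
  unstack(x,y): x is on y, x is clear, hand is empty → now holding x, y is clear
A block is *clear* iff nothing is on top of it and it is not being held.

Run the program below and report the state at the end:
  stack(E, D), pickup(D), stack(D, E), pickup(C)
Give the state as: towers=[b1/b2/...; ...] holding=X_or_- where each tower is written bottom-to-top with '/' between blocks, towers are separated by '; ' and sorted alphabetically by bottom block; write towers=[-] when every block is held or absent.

towers=[B; C/A; E/D] holding=-

step 1 (stack(E, D)) [no-op]: towers=[B; C/A; D; E] holding=-
step 2 (pickup(D)): towers=[B; C/A; E] holding=D
step 3 (stack(D, E)): towers=[B; C/A; E/D] holding=-
step 4 (pickup(C)) [no-op]: towers=[B; C/A; E/D] holding=-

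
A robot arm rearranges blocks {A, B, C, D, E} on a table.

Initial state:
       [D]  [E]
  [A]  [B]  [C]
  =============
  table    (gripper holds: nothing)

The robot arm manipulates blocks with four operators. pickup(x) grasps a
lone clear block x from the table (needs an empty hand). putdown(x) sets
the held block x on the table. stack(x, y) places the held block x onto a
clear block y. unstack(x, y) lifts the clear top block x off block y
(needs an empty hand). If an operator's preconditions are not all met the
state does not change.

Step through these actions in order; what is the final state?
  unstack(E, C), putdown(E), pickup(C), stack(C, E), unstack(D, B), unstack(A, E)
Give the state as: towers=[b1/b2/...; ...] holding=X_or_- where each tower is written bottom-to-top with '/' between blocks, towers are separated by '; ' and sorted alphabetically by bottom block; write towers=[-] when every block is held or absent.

towers=[A; B; E/C] holding=D

step 1 (unstack(E, C)): towers=[A; B/D; C] holding=E
step 2 (putdown(E)): towers=[A; B/D; C; E] holding=-
step 3 (pickup(C)): towers=[A; B/D; E] holding=C
step 4 (stack(C, E)): towers=[A; B/D; E/C] holding=-
step 5 (unstack(D, B)): towers=[A; B; E/C] holding=D
step 6 (unstack(A, E)) [no-op]: towers=[A; B; E/C] holding=D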